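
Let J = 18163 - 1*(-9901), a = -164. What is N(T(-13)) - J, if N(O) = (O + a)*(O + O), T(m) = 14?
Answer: -32264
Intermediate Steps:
J = 28064 (J = 18163 + 9901 = 28064)
N(O) = 2*O*(-164 + O) (N(O) = (O - 164)*(O + O) = (-164 + O)*(2*O) = 2*O*(-164 + O))
N(T(-13)) - J = 2*14*(-164 + 14) - 1*28064 = 2*14*(-150) - 28064 = -4200 - 28064 = -32264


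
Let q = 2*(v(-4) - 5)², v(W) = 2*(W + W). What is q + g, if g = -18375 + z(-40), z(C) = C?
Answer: -17533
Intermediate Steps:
v(W) = 4*W (v(W) = 2*(2*W) = 4*W)
q = 882 (q = 2*(4*(-4) - 5)² = 2*(-16 - 5)² = 2*(-21)² = 2*441 = 882)
g = -18415 (g = -18375 - 40 = -18415)
q + g = 882 - 18415 = -17533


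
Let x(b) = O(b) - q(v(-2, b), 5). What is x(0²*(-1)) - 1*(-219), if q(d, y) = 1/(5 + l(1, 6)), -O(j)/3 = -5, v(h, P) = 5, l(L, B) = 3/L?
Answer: 1871/8 ≈ 233.88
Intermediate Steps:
O(j) = 15 (O(j) = -3*(-5) = 15)
q(d, y) = ⅛ (q(d, y) = 1/(5 + 3/1) = 1/(5 + 3*1) = 1/(5 + 3) = 1/8 = ⅛)
x(b) = 119/8 (x(b) = 15 - 1*⅛ = 15 - ⅛ = 119/8)
x(0²*(-1)) - 1*(-219) = 119/8 - 1*(-219) = 119/8 + 219 = 1871/8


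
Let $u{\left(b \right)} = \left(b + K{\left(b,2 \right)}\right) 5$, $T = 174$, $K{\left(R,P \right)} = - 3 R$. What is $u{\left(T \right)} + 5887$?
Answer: $4147$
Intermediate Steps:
$u{\left(b \right)} = - 10 b$ ($u{\left(b \right)} = \left(b - 3 b\right) 5 = - 2 b 5 = - 10 b$)
$u{\left(T \right)} + 5887 = \left(-10\right) 174 + 5887 = -1740 + 5887 = 4147$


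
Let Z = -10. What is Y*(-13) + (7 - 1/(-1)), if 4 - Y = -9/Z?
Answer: -323/10 ≈ -32.300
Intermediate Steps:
Y = 31/10 (Y = 4 - (-9)/(-10) = 4 - (-9)*(-1)/10 = 4 - 1*9/10 = 4 - 9/10 = 31/10 ≈ 3.1000)
Y*(-13) + (7 - 1/(-1)) = (31/10)*(-13) + (7 - 1/(-1)) = -403/10 + (7 - 1*(-1)) = -403/10 + (7 + 1) = -403/10 + 8 = -323/10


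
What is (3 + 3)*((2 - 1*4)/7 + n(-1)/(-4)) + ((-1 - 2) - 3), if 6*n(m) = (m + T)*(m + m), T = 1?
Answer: -54/7 ≈ -7.7143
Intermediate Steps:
n(m) = m*(1 + m)/3 (n(m) = ((m + 1)*(m + m))/6 = ((1 + m)*(2*m))/6 = (2*m*(1 + m))/6 = m*(1 + m)/3)
(3 + 3)*((2 - 1*4)/7 + n(-1)/(-4)) + ((-1 - 2) - 3) = (3 + 3)*((2 - 1*4)/7 + ((⅓)*(-1)*(1 - 1))/(-4)) + ((-1 - 2) - 3) = 6*((2 - 4)*(⅐) + ((⅓)*(-1)*0)*(-¼)) + (-3 - 3) = 6*(-2*⅐ + 0*(-¼)) - 6 = 6*(-2/7 + 0) - 6 = 6*(-2/7) - 6 = -12/7 - 6 = -54/7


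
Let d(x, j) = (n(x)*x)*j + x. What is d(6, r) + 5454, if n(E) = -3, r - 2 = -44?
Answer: 6216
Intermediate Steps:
r = -42 (r = 2 - 44 = -42)
d(x, j) = x - 3*j*x (d(x, j) = (-3*x)*j + x = -3*j*x + x = x - 3*j*x)
d(6, r) + 5454 = 6*(1 - 3*(-42)) + 5454 = 6*(1 + 126) + 5454 = 6*127 + 5454 = 762 + 5454 = 6216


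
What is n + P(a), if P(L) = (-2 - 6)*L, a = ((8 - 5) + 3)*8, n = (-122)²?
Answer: 14500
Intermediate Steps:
n = 14884
a = 48 (a = (3 + 3)*8 = 6*8 = 48)
P(L) = -8*L
n + P(a) = 14884 - 8*48 = 14884 - 384 = 14500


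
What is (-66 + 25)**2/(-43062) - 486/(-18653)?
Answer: -10427561/803235486 ≈ -0.012982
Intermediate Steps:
(-66 + 25)**2/(-43062) - 486/(-18653) = (-41)**2*(-1/43062) - 486*(-1/18653) = 1681*(-1/43062) + 486/18653 = -1681/43062 + 486/18653 = -10427561/803235486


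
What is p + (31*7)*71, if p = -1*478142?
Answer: -462735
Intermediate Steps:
p = -478142
p + (31*7)*71 = -478142 + (31*7)*71 = -478142 + 217*71 = -478142 + 15407 = -462735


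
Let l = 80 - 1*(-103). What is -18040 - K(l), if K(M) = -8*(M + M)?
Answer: -15112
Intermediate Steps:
l = 183 (l = 80 + 103 = 183)
K(M) = -16*M
-18040 - K(l) = -18040 - (-16)*183 = -18040 - 1*(-2928) = -18040 + 2928 = -15112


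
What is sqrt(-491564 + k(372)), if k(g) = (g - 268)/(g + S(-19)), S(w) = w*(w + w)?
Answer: 4*I*sqrt(9192521527)/547 ≈ 701.12*I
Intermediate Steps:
S(w) = 2*w**2 (S(w) = w*(2*w) = 2*w**2)
k(g) = (-268 + g)/(722 + g) (k(g) = (g - 268)/(g + 2*(-19)**2) = (-268 + g)/(g + 2*361) = (-268 + g)/(g + 722) = (-268 + g)/(722 + g))
sqrt(-491564 + k(372)) = sqrt(-491564 + (-268 + 372)/(722 + 372)) = sqrt(-491564 + 104/1094) = sqrt(-491564 + (1/1094)*104) = sqrt(-491564 + 52/547) = sqrt(-268885456/547) = 4*I*sqrt(9192521527)/547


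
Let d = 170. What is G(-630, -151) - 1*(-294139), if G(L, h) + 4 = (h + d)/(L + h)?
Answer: 229719416/781 ≈ 2.9414e+5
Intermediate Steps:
G(L, h) = -4 + (170 + h)/(L + h) (G(L, h) = -4 + (h + 170)/(L + h) = -4 + (170 + h)/(L + h))
G(-630, -151) - 1*(-294139) = (170 - 4*(-630) - 3*(-151))/(-630 - 151) - 1*(-294139) = (170 + 2520 + 453)/(-781) + 294139 = -1/781*3143 + 294139 = -3143/781 + 294139 = 229719416/781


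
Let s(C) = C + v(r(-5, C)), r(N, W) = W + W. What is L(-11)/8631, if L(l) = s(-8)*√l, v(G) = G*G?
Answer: 248*I*√11/8631 ≈ 0.095299*I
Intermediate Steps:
r(N, W) = 2*W
v(G) = G²
s(C) = C + 4*C² (s(C) = C + (2*C)² = C + 4*C²)
L(l) = 248*√l (L(l) = (-8*(1 + 4*(-8)))*√l = (-8*(1 - 32))*√l = (-8*(-31))*√l = 248*√l)
L(-11)/8631 = (248*√(-11))/8631 = (248*(I*√11))*(1/8631) = (248*I*√11)*(1/8631) = 248*I*√11/8631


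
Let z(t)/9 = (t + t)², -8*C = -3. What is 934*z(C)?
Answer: 37827/8 ≈ 4728.4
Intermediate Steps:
C = 3/8 (C = -⅛*(-3) = 3/8 ≈ 0.37500)
z(t) = 36*t² (z(t) = 9*(t + t)² = 9*(2*t)² = 9*(4*t²) = 36*t²)
934*z(C) = 934*(36*(3/8)²) = 934*(36*(9/64)) = 934*(81/16) = 37827/8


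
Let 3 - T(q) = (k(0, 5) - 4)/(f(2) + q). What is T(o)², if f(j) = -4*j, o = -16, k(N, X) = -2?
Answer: 121/16 ≈ 7.5625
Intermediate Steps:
T(q) = 3 + 6/(-8 + q) (T(q) = 3 - (-2 - 4)/(-4*2 + q) = 3 - (-6)/(-8 + q) = 3 + 6/(-8 + q))
T(o)² = (3*(-6 - 16)/(-8 - 16))² = (3*(-22)/(-24))² = (3*(-1/24)*(-22))² = (11/4)² = 121/16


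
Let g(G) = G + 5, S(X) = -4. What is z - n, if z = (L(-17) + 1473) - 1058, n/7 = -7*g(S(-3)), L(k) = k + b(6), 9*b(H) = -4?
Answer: 4019/9 ≈ 446.56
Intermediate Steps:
b(H) = -4/9 (b(H) = (1/9)*(-4) = -4/9)
g(G) = 5 + G
L(k) = -4/9 + k (L(k) = k - 4/9 = -4/9 + k)
n = -49 (n = 7*(-7*(5 - 4)) = 7*(-7*1) = 7*(-7) = -49)
z = 3578/9 (z = ((-4/9 - 17) + 1473) - 1058 = (-157/9 + 1473) - 1058 = 13100/9 - 1058 = 3578/9 ≈ 397.56)
z - n = 3578/9 - 1*(-49) = 3578/9 + 49 = 4019/9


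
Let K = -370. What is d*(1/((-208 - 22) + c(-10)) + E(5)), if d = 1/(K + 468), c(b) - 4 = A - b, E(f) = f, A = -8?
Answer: 1119/21952 ≈ 0.050975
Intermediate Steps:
c(b) = -4 - b (c(b) = 4 + (-8 - b) = -4 - b)
d = 1/98 (d = 1/(-370 + 468) = 1/98 ≈ 0.010204)
d*(1/((-208 - 22) + c(-10)) + E(5)) = (1/((-208 - 22) + (-4 - 1*(-10))) + 5)/98 = (1/(-230 + (-4 + 10)) + 5)/98 = (1/(-230 + 6) + 5)/98 = (1/(-224) + 5)/98 = (-1/224 + 5)/98 = (1/98)*(1119/224) = 1119/21952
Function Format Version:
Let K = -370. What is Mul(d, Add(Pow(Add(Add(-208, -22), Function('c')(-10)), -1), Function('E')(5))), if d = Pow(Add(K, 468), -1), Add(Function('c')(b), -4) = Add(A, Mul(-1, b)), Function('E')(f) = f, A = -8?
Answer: Rational(1119, 21952) ≈ 0.050975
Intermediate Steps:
Function('c')(b) = Add(-4, Mul(-1, b)) (Function('c')(b) = Add(4, Add(-8, Mul(-1, b))) = Add(-4, Mul(-1, b)))
d = Rational(1, 98) (d = Pow(Add(-370, 468), -1) = Pow(98, -1) = Rational(1, 98) ≈ 0.010204)
Mul(d, Add(Pow(Add(Add(-208, -22), Function('c')(-10)), -1), Function('E')(5))) = Mul(Rational(1, 98), Add(Pow(Add(Add(-208, -22), Add(-4, Mul(-1, -10))), -1), 5)) = Mul(Rational(1, 98), Add(Pow(Add(-230, Add(-4, 10)), -1), 5)) = Mul(Rational(1, 98), Add(Pow(Add(-230, 6), -1), 5)) = Mul(Rational(1, 98), Add(Pow(-224, -1), 5)) = Mul(Rational(1, 98), Add(Rational(-1, 224), 5)) = Mul(Rational(1, 98), Rational(1119, 224)) = Rational(1119, 21952)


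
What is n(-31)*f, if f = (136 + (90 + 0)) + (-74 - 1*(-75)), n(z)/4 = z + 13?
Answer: -16344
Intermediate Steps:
n(z) = 52 + 4*z (n(z) = 4*(z + 13) = 4*(13 + z) = 52 + 4*z)
f = 227 (f = (136 + 90) + (-74 + 75) = 226 + 1 = 227)
n(-31)*f = (52 + 4*(-31))*227 = (52 - 124)*227 = -72*227 = -16344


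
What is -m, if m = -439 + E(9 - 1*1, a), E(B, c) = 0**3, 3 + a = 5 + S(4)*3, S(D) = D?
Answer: 439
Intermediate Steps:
a = 14 (a = -3 + (5 + 4*3) = -3 + (5 + 12) = -3 + 17 = 14)
E(B, c) = 0
m = -439 (m = -439 + 0 = -439)
-m = -1*(-439) = 439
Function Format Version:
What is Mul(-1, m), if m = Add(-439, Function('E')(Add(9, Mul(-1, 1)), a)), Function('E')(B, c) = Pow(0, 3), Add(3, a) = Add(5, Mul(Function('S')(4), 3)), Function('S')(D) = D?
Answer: 439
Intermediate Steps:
a = 14 (a = Add(-3, Add(5, Mul(4, 3))) = Add(-3, Add(5, 12)) = Add(-3, 17) = 14)
Function('E')(B, c) = 0
m = -439 (m = Add(-439, 0) = -439)
Mul(-1, m) = Mul(-1, -439) = 439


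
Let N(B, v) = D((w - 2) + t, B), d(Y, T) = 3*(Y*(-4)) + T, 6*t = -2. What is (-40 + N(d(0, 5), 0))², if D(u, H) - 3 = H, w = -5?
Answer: 1024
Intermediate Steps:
t = -⅓ (t = (⅙)*(-2) = -⅓ ≈ -0.33333)
d(Y, T) = T - 12*Y (d(Y, T) = 3*(-4*Y) + T = -12*Y + T = T - 12*Y)
D(u, H) = 3 + H
N(B, v) = 3 + B
(-40 + N(d(0, 5), 0))² = (-40 + (3 + (5 - 12*0)))² = (-40 + (3 + (5 + 0)))² = (-40 + (3 + 5))² = (-40 + 8)² = (-32)² = 1024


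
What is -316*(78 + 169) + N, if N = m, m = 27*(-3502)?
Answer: -172606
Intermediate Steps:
m = -94554
N = -94554
-316*(78 + 169) + N = -316*(78 + 169) - 94554 = -316*247 - 94554 = -78052 - 94554 = -172606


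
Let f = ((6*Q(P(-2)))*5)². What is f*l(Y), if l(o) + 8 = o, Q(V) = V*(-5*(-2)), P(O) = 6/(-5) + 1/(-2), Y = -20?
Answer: -7282800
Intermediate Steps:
P(O) = -17/10 (P(O) = 6*(-⅕) + 1*(-½) = -6/5 - ½ = -17/10)
Q(V) = 10*V (Q(V) = V*10 = 10*V)
l(o) = -8 + o
f = 260100 (f = ((6*(10*(-17/10)))*5)² = ((6*(-17))*5)² = (-102*5)² = (-510)² = 260100)
f*l(Y) = 260100*(-8 - 20) = 260100*(-28) = -7282800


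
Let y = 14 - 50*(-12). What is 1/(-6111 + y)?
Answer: -1/5497 ≈ -0.00018192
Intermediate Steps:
y = 614 (y = 14 + 600 = 614)
1/(-6111 + y) = 1/(-6111 + 614) = 1/(-5497) = -1/5497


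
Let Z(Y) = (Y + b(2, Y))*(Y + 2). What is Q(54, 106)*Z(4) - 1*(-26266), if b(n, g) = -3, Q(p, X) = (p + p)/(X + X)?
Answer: 1392260/53 ≈ 26269.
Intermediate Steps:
Q(p, X) = p/X (Q(p, X) = (2*p)/((2*X)) = (2*p)*(1/(2*X)) = p/X)
Z(Y) = (-3 + Y)*(2 + Y) (Z(Y) = (Y - 3)*(Y + 2) = (-3 + Y)*(2 + Y))
Q(54, 106)*Z(4) - 1*(-26266) = (54/106)*(-6 + 4² - 1*4) - 1*(-26266) = (54*(1/106))*(-6 + 16 - 4) + 26266 = (27/53)*6 + 26266 = 162/53 + 26266 = 1392260/53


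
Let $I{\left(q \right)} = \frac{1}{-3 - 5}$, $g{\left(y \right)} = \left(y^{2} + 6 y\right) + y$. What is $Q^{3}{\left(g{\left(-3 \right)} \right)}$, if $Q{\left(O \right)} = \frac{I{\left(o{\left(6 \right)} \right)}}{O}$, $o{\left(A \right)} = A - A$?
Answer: $\frac{1}{884736} \approx 1.1303 \cdot 10^{-6}$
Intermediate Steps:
$o{\left(A \right)} = 0$
$g{\left(y \right)} = y^{2} + 7 y$
$I{\left(q \right)} = - \frac{1}{8}$ ($I{\left(q \right)} = \frac{1}{-8} = - \frac{1}{8}$)
$Q{\left(O \right)} = - \frac{1}{8 O}$
$Q^{3}{\left(g{\left(-3 \right)} \right)} = \left(- \frac{1}{8 \left(- 3 \left(7 - 3\right)\right)}\right)^{3} = \left(- \frac{1}{8 \left(\left(-3\right) 4\right)}\right)^{3} = \left(- \frac{1}{8 \left(-12\right)}\right)^{3} = \left(\left(- \frac{1}{8}\right) \left(- \frac{1}{12}\right)\right)^{3} = \left(\frac{1}{96}\right)^{3} = \frac{1}{884736}$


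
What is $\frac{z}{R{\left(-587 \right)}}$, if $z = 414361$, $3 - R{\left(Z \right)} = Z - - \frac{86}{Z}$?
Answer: $\frac{243229907}{346416} \approx 702.13$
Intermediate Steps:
$R{\left(Z \right)} = 3 - Z - \frac{86}{Z}$ ($R{\left(Z \right)} = 3 - \left(Z - - \frac{86}{Z}\right) = 3 - \left(Z + \frac{86}{Z}\right) = 3 - Z - \frac{86}{Z}$)
$\frac{z}{R{\left(-587 \right)}} = \frac{414361}{3 - -587 - \frac{86}{-587}} = \frac{414361}{3 + 587 - - \frac{86}{587}} = \frac{414361}{3 + 587 + \frac{86}{587}} = \frac{414361}{\frac{346416}{587}} = 414361 \cdot \frac{587}{346416} = \frac{243229907}{346416}$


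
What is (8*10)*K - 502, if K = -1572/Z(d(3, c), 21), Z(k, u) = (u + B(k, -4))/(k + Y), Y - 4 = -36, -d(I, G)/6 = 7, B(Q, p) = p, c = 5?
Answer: 9297706/17 ≈ 5.4692e+5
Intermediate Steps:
d(I, G) = -42 (d(I, G) = -6*7 = -42)
Y = -32 (Y = 4 - 36 = -32)
Z(k, u) = (-4 + u)/(-32 + k) (Z(k, u) = (u - 4)/(k - 32) = (-4 + u)/(-32 + k))
K = 116328/17 (K = -1572*(-32 - 42)/(-4 + 21) = -1572/(17/(-74)) = -1572/((-1/74*17)) = -1572/(-17/74) = -1572*(-74/17) = 116328/17 ≈ 6842.8)
(8*10)*K - 502 = (8*10)*(116328/17) - 502 = 80*(116328/17) - 502 = 9306240/17 - 502 = 9297706/17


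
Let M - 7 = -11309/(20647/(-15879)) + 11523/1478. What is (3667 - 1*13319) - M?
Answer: -560407281733/30516266 ≈ -18364.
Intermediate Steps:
M = 265864282301/30516266 (M = 7 + (-11309/(20647/(-15879)) + 11523/1478) = 7 + (-11309/(20647*(-1/15879)) + 11523*(1/1478)) = 7 + (-11309/(-20647/15879) + 11523/1478) = 7 + (-11309*(-15879/20647) + 11523/1478) = 7 + (179575611/20647 + 11523/1478) = 7 + 265650668439/30516266 = 265864282301/30516266 ≈ 8712.2)
(3667 - 1*13319) - M = (3667 - 1*13319) - 1*265864282301/30516266 = (3667 - 13319) - 265864282301/30516266 = -9652 - 265864282301/30516266 = -560407281733/30516266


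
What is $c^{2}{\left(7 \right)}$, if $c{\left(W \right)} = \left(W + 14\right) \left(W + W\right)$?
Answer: $86436$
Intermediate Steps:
$c{\left(W \right)} = 2 W \left(14 + W\right)$ ($c{\left(W \right)} = \left(14 + W\right) 2 W = 2 W \left(14 + W\right)$)
$c^{2}{\left(7 \right)} = \left(2 \cdot 7 \left(14 + 7\right)\right)^{2} = \left(2 \cdot 7 \cdot 21\right)^{2} = 294^{2} = 86436$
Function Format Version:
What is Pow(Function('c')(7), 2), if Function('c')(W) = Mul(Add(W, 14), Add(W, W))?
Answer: 86436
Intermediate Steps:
Function('c')(W) = Mul(2, W, Add(14, W)) (Function('c')(W) = Mul(Add(14, W), Mul(2, W)) = Mul(2, W, Add(14, W)))
Pow(Function('c')(7), 2) = Pow(Mul(2, 7, Add(14, 7)), 2) = Pow(Mul(2, 7, 21), 2) = Pow(294, 2) = 86436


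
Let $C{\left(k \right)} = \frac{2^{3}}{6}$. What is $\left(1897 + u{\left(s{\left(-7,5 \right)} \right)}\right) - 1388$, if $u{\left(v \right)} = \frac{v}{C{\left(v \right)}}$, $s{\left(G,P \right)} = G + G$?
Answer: $\frac{997}{2} \approx 498.5$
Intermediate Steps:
$C{\left(k \right)} = \frac{4}{3}$ ($C{\left(k \right)} = 8 \cdot \frac{1}{6} = \frac{4}{3}$)
$s{\left(G,P \right)} = 2 G$
$u{\left(v \right)} = \frac{3 v}{4}$ ($u{\left(v \right)} = \frac{v}{\frac{4}{3}} = v \frac{3}{4} = \frac{3 v}{4}$)
$\left(1897 + u{\left(s{\left(-7,5 \right)} \right)}\right) - 1388 = \left(1897 + \frac{3 \cdot 2 \left(-7\right)}{4}\right) - 1388 = \left(1897 + \frac{3}{4} \left(-14\right)\right) - 1388 = \left(1897 - \frac{21}{2}\right) - 1388 = \frac{3773}{2} - 1388 = \frac{997}{2}$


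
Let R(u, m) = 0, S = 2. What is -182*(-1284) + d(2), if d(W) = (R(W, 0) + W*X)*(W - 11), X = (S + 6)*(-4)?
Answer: 234264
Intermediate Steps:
X = -32 (X = (2 + 6)*(-4) = 8*(-4) = -32)
d(W) = -32*W*(-11 + W) (d(W) = (0 + W*(-32))*(W - 11) = (0 - 32*W)*(-11 + W) = (-32*W)*(-11 + W) = -32*W*(-11 + W))
-182*(-1284) + d(2) = -182*(-1284) + 32*2*(11 - 1*2) = 233688 + 32*2*(11 - 2) = 233688 + 32*2*9 = 233688 + 576 = 234264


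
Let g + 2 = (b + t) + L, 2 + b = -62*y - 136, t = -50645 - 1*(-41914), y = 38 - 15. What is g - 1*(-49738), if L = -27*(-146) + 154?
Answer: 43537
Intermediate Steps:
y = 23
L = 4096 (L = 3942 + 154 = 4096)
t = -8731 (t = -50645 + 41914 = -8731)
b = -1564 (b = -2 + (-62*23 - 136) = -2 + (-1426 - 136) = -2 - 1562 = -1564)
g = -6201 (g = -2 + ((-1564 - 8731) + 4096) = -2 + (-10295 + 4096) = -2 - 6199 = -6201)
g - 1*(-49738) = -6201 - 1*(-49738) = -6201 + 49738 = 43537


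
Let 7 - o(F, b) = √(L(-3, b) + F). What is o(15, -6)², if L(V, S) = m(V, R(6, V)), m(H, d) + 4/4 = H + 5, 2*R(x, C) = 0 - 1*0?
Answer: 9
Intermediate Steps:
R(x, C) = 0 (R(x, C) = (0 - 1*0)/2 = (0 + 0)/2 = (½)*0 = 0)
m(H, d) = 4 + H (m(H, d) = -1 + (H + 5) = -1 + (5 + H) = 4 + H)
L(V, S) = 4 + V
o(F, b) = 7 - √(1 + F) (o(F, b) = 7 - √((4 - 3) + F) = 7 - √(1 + F))
o(15, -6)² = (7 - √(1 + 15))² = (7 - √16)² = (7 - 1*4)² = (7 - 4)² = 3² = 9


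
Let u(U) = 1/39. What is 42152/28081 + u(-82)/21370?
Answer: 35130769441/23403547830 ≈ 1.5011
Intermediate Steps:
u(U) = 1/39
42152/28081 + u(-82)/21370 = 42152/28081 + (1/39)/21370 = 42152*(1/28081) + (1/39)*(1/21370) = 42152/28081 + 1/833430 = 35130769441/23403547830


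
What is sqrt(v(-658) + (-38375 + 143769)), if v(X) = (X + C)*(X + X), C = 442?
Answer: 5*sqrt(15586) ≈ 624.22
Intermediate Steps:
v(X) = 2*X*(442 + X) (v(X) = (X + 442)*(X + X) = (442 + X)*(2*X) = 2*X*(442 + X))
sqrt(v(-658) + (-38375 + 143769)) = sqrt(2*(-658)*(442 - 658) + (-38375 + 143769)) = sqrt(2*(-658)*(-216) + 105394) = sqrt(284256 + 105394) = sqrt(389650) = 5*sqrt(15586)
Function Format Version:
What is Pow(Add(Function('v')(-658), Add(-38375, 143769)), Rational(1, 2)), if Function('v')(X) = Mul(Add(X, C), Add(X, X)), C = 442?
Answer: Mul(5, Pow(15586, Rational(1, 2))) ≈ 624.22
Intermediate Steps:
Function('v')(X) = Mul(2, X, Add(442, X)) (Function('v')(X) = Mul(Add(X, 442), Add(X, X)) = Mul(Add(442, X), Mul(2, X)) = Mul(2, X, Add(442, X)))
Pow(Add(Function('v')(-658), Add(-38375, 143769)), Rational(1, 2)) = Pow(Add(Mul(2, -658, Add(442, -658)), Add(-38375, 143769)), Rational(1, 2)) = Pow(Add(Mul(2, -658, -216), 105394), Rational(1, 2)) = Pow(Add(284256, 105394), Rational(1, 2)) = Pow(389650, Rational(1, 2)) = Mul(5, Pow(15586, Rational(1, 2)))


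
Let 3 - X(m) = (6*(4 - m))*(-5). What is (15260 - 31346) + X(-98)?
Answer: -13023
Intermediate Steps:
X(m) = 123 - 30*m (X(m) = 3 - 6*(4 - m)*(-5) = 3 - (24 - 6*m)*(-5) = 3 - (-120 + 30*m) = 3 + (120 - 30*m) = 123 - 30*m)
(15260 - 31346) + X(-98) = (15260 - 31346) + (123 - 30*(-98)) = -16086 + (123 + 2940) = -16086 + 3063 = -13023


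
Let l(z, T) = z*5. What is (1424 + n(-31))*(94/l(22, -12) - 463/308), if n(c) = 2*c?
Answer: -680319/770 ≈ -883.53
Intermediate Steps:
l(z, T) = 5*z
(1424 + n(-31))*(94/l(22, -12) - 463/308) = (1424 + 2*(-31))*(94/((5*22)) - 463/308) = (1424 - 62)*(94/110 - 463*1/308) = 1362*(94*(1/110) - 463/308) = 1362*(47/55 - 463/308) = 1362*(-999/1540) = -680319/770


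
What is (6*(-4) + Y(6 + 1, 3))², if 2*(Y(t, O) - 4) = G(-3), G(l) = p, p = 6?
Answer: 289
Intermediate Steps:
G(l) = 6
Y(t, O) = 7 (Y(t, O) = 4 + (½)*6 = 4 + 3 = 7)
(6*(-4) + Y(6 + 1, 3))² = (6*(-4) + 7)² = (-24 + 7)² = (-17)² = 289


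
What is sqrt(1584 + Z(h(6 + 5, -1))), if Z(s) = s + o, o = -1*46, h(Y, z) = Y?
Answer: sqrt(1549) ≈ 39.357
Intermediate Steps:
o = -46
Z(s) = -46 + s (Z(s) = s - 46 = -46 + s)
sqrt(1584 + Z(h(6 + 5, -1))) = sqrt(1584 + (-46 + (6 + 5))) = sqrt(1584 + (-46 + 11)) = sqrt(1584 - 35) = sqrt(1549)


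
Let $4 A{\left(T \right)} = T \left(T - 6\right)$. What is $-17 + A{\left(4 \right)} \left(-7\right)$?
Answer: $-3$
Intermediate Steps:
$A{\left(T \right)} = \frac{T \left(-6 + T\right)}{4}$ ($A{\left(T \right)} = \frac{T \left(T - 6\right)}{4} = \frac{T \left(-6 + T\right)}{4}$)
$-17 + A{\left(4 \right)} \left(-7\right) = -17 + \frac{1}{4} \cdot 4 \left(-6 + 4\right) \left(-7\right) = -17 + \frac{1}{4} \cdot 4 \left(-2\right) \left(-7\right) = -17 - -14 = -17 + 14 = -3$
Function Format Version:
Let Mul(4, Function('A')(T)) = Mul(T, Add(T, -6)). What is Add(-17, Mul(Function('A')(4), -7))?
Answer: -3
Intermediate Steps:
Function('A')(T) = Mul(Rational(1, 4), T, Add(-6, T)) (Function('A')(T) = Mul(Rational(1, 4), Mul(T, Add(T, -6))) = Mul(Rational(1, 4), Mul(T, Add(-6, T))) = Mul(Rational(1, 4), T, Add(-6, T)))
Add(-17, Mul(Function('A')(4), -7)) = Add(-17, Mul(Mul(Rational(1, 4), 4, Add(-6, 4)), -7)) = Add(-17, Mul(Mul(Rational(1, 4), 4, -2), -7)) = Add(-17, Mul(-2, -7)) = Add(-17, 14) = -3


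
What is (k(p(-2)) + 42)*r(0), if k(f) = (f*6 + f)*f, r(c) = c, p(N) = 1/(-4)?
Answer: 0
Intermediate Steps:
p(N) = -¼
k(f) = 7*f² (k(f) = (6*f + f)*f = (7*f)*f = 7*f²)
(k(p(-2)) + 42)*r(0) = (7*(-¼)² + 42)*0 = (7*(1/16) + 42)*0 = (7/16 + 42)*0 = (679/16)*0 = 0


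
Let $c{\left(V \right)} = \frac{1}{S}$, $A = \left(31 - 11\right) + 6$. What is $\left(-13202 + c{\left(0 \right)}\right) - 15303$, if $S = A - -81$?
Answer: $- \frac{3050034}{107} \approx -28505.0$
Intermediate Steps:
$A = 26$ ($A = 20 + 6 = 26$)
$S = 107$ ($S = 26 - -81 = 26 + 81 = 107$)
$c{\left(V \right)} = \frac{1}{107}$
$\left(-13202 + c{\left(0 \right)}\right) - 15303 = \left(-13202 + \frac{1}{107}\right) - 15303 = - \frac{1412613}{107} - 15303 = - \frac{3050034}{107}$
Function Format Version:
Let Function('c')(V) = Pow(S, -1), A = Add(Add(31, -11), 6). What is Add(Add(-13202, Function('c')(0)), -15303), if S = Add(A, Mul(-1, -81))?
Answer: Rational(-3050034, 107) ≈ -28505.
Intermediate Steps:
A = 26 (A = Add(20, 6) = 26)
S = 107 (S = Add(26, Mul(-1, -81)) = Add(26, 81) = 107)
Function('c')(V) = Rational(1, 107) (Function('c')(V) = Pow(107, -1) = Rational(1, 107))
Add(Add(-13202, Function('c')(0)), -15303) = Add(Add(-13202, Rational(1, 107)), -15303) = Add(Rational(-1412613, 107), -15303) = Rational(-3050034, 107)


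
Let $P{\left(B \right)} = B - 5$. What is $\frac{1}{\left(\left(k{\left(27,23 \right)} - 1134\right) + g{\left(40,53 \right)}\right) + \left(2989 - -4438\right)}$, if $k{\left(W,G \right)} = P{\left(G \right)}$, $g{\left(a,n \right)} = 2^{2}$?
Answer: $\frac{1}{6315} \approx 0.00015835$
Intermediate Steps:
$g{\left(a,n \right)} = 4$
$P{\left(B \right)} = -5 + B$ ($P{\left(B \right)} = B - 5 = -5 + B$)
$k{\left(W,G \right)} = -5 + G$
$\frac{1}{\left(\left(k{\left(27,23 \right)} - 1134\right) + g{\left(40,53 \right)}\right) + \left(2989 - -4438\right)} = \frac{1}{\left(\left(\left(-5 + 23\right) - 1134\right) + 4\right) + \left(2989 - -4438\right)} = \frac{1}{\left(\left(18 - 1134\right) + 4\right) + \left(2989 + 4438\right)} = \frac{1}{\left(-1116 + 4\right) + 7427} = \frac{1}{-1112 + 7427} = \frac{1}{6315}$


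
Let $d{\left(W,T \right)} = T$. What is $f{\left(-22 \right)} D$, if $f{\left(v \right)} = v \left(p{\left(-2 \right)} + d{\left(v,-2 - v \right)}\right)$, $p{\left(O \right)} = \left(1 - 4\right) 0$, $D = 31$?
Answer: $-13640$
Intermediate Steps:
$p{\left(O \right)} = 0$ ($p{\left(O \right)} = \left(-3\right) 0 = 0$)
$f{\left(v \right)} = v \left(-2 - v\right)$ ($f{\left(v \right)} = v \left(0 - \left(2 + v\right)\right) = v \left(-2 - v\right)$)
$f{\left(-22 \right)} D = \left(-1\right) \left(-22\right) \left(2 - 22\right) 31 = \left(-1\right) \left(-22\right) \left(-20\right) 31 = \left(-440\right) 31 = -13640$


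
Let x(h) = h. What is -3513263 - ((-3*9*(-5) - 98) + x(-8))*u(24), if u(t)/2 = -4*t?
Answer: -3507695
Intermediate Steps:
u(t) = -8*t (u(t) = 2*(-4*t) = -8*t)
-3513263 - ((-3*9*(-5) - 98) + x(-8))*u(24) = -3513263 - ((-3*9*(-5) - 98) - 8)*(-8*24) = -3513263 - ((-27*(-5) - 98) - 8)*(-192) = -3513263 - ((135 - 98) - 8)*(-192) = -3513263 - (37 - 8)*(-192) = -3513263 - 29*(-192) = -3513263 - 1*(-5568) = -3513263 + 5568 = -3507695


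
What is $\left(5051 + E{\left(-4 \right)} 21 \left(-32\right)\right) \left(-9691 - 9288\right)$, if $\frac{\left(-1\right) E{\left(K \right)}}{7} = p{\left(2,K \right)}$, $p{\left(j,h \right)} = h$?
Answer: $261245935$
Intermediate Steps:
$E{\left(K \right)} = - 7 K$
$\left(5051 + E{\left(-4 \right)} 21 \left(-32\right)\right) \left(-9691 - 9288\right) = \left(5051 + \left(-7\right) \left(-4\right) 21 \left(-32\right)\right) \left(-9691 - 9288\right) = \left(5051 + 28 \cdot 21 \left(-32\right)\right) \left(-18979\right) = \left(5051 + 588 \left(-32\right)\right) \left(-18979\right) = \left(5051 - 18816\right) \left(-18979\right) = \left(-13765\right) \left(-18979\right) = 261245935$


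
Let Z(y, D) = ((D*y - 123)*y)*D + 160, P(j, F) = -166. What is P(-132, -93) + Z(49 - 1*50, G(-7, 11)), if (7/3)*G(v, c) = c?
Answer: 29208/49 ≈ 596.08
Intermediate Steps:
G(v, c) = 3*c/7
Z(y, D) = 160 + D*y*(-123 + D*y) (Z(y, D) = ((-123 + D*y)*y)*D + 160 = (y*(-123 + D*y))*D + 160 = D*y*(-123 + D*y) + 160 = 160 + D*y*(-123 + D*y))
P(-132, -93) + Z(49 - 1*50, G(-7, 11)) = -166 + (160 + ((3/7)*11)²*(49 - 1*50)² - 123*(3/7)*11*(49 - 1*50)) = -166 + (160 + (33/7)²*(49 - 50)² - 123*33/7*(49 - 50)) = -166 + (160 + (1089/49)*(-1)² - 123*33/7*(-1)) = -166 + (160 + (1089/49)*1 + 4059/7) = -166 + (160 + 1089/49 + 4059/7) = -166 + 37342/49 = 29208/49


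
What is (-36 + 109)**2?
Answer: 5329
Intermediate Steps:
(-36 + 109)**2 = 73**2 = 5329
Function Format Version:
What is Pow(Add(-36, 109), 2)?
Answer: 5329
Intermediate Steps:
Pow(Add(-36, 109), 2) = Pow(73, 2) = 5329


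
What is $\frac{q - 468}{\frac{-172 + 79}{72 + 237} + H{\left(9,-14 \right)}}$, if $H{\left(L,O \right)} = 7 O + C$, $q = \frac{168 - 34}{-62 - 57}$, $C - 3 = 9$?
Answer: $\frac{5750078}{1057791} \approx 5.4359$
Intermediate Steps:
$C = 12$ ($C = 3 + 9 = 12$)
$q = - \frac{134}{119}$ ($q = \frac{134}{-119} = 134 \left(- \frac{1}{119}\right) = - \frac{134}{119} \approx -1.1261$)
$H{\left(L,O \right)} = 12 + 7 O$ ($H{\left(L,O \right)} = 7 O + 12 = 12 + 7 O$)
$\frac{q - 468}{\frac{-172 + 79}{72 + 237} + H{\left(9,-14 \right)}} = \frac{- \frac{134}{119} - 468}{\frac{-172 + 79}{72 + 237} + \left(12 + 7 \left(-14\right)\right)} = - \frac{55826}{119 \left(- \frac{93}{309} + \left(12 - 98\right)\right)} = - \frac{55826}{119 \left(\left(-93\right) \frac{1}{309} - 86\right)} = - \frac{55826}{119 \left(- \frac{31}{103} - 86\right)} = - \frac{55826}{119 \left(- \frac{8889}{103}\right)} = \left(- \frac{55826}{119}\right) \left(- \frac{103}{8889}\right) = \frac{5750078}{1057791}$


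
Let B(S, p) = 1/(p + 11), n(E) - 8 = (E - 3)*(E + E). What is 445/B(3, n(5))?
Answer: 17355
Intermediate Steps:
n(E) = 8 + 2*E*(-3 + E) (n(E) = 8 + (E - 3)*(E + E) = 8 + (-3 + E)*(2*E) = 8 + 2*E*(-3 + E))
B(S, p) = 1/(11 + p)
445/B(3, n(5)) = 445/(1/(11 + (8 - 6*5 + 2*5**2))) = 445/(1/(11 + (8 - 30 + 2*25))) = 445/(1/(11 + (8 - 30 + 50))) = 445/(1/(11 + 28)) = 445/(1/39) = 445*39 = 17355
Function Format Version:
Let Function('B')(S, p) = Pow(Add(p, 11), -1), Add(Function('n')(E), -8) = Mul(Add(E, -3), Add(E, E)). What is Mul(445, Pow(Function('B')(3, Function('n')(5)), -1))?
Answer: 17355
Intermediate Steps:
Function('n')(E) = Add(8, Mul(2, E, Add(-3, E))) (Function('n')(E) = Add(8, Mul(Add(E, -3), Add(E, E))) = Add(8, Mul(Add(-3, E), Mul(2, E))) = Add(8, Mul(2, E, Add(-3, E))))
Function('B')(S, p) = Pow(Add(11, p), -1)
Mul(445, Pow(Function('B')(3, Function('n')(5)), -1)) = Mul(445, Pow(Pow(Add(11, Add(8, Mul(-6, 5), Mul(2, Pow(5, 2)))), -1), -1)) = Mul(445, Pow(Pow(Add(11, Add(8, -30, Mul(2, 25))), -1), -1)) = Mul(445, Pow(Pow(Add(11, Add(8, -30, 50)), -1), -1)) = Mul(445, Pow(Pow(Add(11, 28), -1), -1)) = Mul(445, Pow(Pow(39, -1), -1)) = Mul(445, Pow(Rational(1, 39), -1)) = Mul(445, 39) = 17355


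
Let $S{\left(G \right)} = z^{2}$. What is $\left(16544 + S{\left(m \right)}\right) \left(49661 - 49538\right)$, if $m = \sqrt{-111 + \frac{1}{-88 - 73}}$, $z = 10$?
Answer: $2047212$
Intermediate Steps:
$m = \frac{4 i \sqrt{179837}}{161}$ ($m = \sqrt{-111 + \frac{1}{-161}} = \sqrt{-111 - \frac{1}{161}} = \sqrt{- \frac{17872}{161}} = \frac{4 i \sqrt{179837}}{161} \approx 10.536 i$)
$S{\left(G \right)} = 100$ ($S{\left(G \right)} = 10^{2} = 100$)
$\left(16544 + S{\left(m \right)}\right) \left(49661 - 49538\right) = \left(16544 + 100\right) \left(49661 - 49538\right) = 16644 \cdot 123 = 2047212$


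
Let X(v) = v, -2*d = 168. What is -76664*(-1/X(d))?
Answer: -2738/3 ≈ -912.67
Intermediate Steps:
d = -84 (d = -½*168 = -84)
-76664*(-1/X(d)) = -76664/((-1*(-84))) = -76664/84 = -76664*1/84 = -2738/3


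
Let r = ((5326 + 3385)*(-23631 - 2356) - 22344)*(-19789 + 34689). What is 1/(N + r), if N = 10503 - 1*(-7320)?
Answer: -1/3373286987077 ≈ -2.9645e-13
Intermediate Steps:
N = 17823 (N = 10503 + 7320 = 17823)
r = -3373287004900 (r = (8711*(-25987) - 22344)*14900 = (-226372757 - 22344)*14900 = -226395101*14900 = -3373287004900)
1/(N + r) = 1/(17823 - 3373287004900) = 1/(-3373286987077) = -1/3373286987077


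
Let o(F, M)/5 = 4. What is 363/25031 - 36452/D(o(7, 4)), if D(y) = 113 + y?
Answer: -912381733/3329123 ≈ -274.06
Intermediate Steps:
o(F, M) = 20 (o(F, M) = 5*4 = 20)
363/25031 - 36452/D(o(7, 4)) = 363/25031 - 36452/(113 + 20) = 363*(1/25031) - 36452/133 = 363/25031 - 36452*1/133 = 363/25031 - 36452/133 = -912381733/3329123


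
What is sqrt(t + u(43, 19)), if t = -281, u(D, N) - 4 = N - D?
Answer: I*sqrt(301) ≈ 17.349*I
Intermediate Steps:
u(D, N) = 4 + N - D (u(D, N) = 4 + (N - D) = 4 + N - D)
sqrt(t + u(43, 19)) = sqrt(-281 + (4 + 19 - 1*43)) = sqrt(-281 + (4 + 19 - 43)) = sqrt(-281 - 20) = sqrt(-301) = I*sqrt(301)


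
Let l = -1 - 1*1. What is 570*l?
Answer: -1140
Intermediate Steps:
l = -2 (l = -1 - 1 = -2)
570*l = 570*(-2) = -1140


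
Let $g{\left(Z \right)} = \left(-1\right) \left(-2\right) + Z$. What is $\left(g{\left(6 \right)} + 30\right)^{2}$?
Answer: $1444$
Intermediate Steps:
$g{\left(Z \right)} = 2 + Z$
$\left(g{\left(6 \right)} + 30\right)^{2} = \left(\left(2 + 6\right) + 30\right)^{2} = \left(8 + 30\right)^{2} = 38^{2} = 1444$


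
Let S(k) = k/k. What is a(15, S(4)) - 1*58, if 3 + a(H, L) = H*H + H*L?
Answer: 179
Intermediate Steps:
S(k) = 1
a(H, L) = -3 + H² + H*L (a(H, L) = -3 + (H*H + H*L) = -3 + (H² + H*L) = -3 + H² + H*L)
a(15, S(4)) - 1*58 = (-3 + 15² + 15*1) - 1*58 = (-3 + 225 + 15) - 58 = 237 - 58 = 179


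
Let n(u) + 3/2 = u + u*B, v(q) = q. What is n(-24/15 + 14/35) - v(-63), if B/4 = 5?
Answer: 363/10 ≈ 36.300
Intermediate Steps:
B = 20 (B = 4*5 = 20)
n(u) = -3/2 + 21*u (n(u) = -3/2 + (u + u*20) = -3/2 + (u + 20*u) = -3/2 + 21*u)
n(-24/15 + 14/35) - v(-63) = (-3/2 + 21*(-24/15 + 14/35)) - 1*(-63) = (-3/2 + 21*(-24*1/15 + 14*(1/35))) + 63 = (-3/2 + 21*(-8/5 + ⅖)) + 63 = (-3/2 + 21*(-6/5)) + 63 = (-3/2 - 126/5) + 63 = -267/10 + 63 = 363/10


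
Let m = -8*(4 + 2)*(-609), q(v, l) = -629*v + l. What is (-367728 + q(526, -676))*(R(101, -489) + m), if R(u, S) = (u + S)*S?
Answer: -153112328712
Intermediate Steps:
q(v, l) = l - 629*v
m = 29232 (m = -8*6*(-609) = -48*(-609) = 29232)
R(u, S) = S*(S + u) (R(u, S) = (S + u)*S = S*(S + u))
(-367728 + q(526, -676))*(R(101, -489) + m) = (-367728 + (-676 - 629*526))*(-489*(-489 + 101) + 29232) = (-367728 + (-676 - 330854))*(-489*(-388) + 29232) = (-367728 - 331530)*(189732 + 29232) = -699258*218964 = -153112328712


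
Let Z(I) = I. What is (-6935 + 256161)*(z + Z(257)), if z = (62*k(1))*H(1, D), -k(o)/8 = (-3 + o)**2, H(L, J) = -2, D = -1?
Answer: 1052979850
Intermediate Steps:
k(o) = -8*(-3 + o)**2
z = 3968 (z = (62*(-8*(-3 + 1)**2))*(-2) = (62*(-8*(-2)**2))*(-2) = (62*(-8*4))*(-2) = (62*(-32))*(-2) = -1984*(-2) = 3968)
(-6935 + 256161)*(z + Z(257)) = (-6935 + 256161)*(3968 + 257) = 249226*4225 = 1052979850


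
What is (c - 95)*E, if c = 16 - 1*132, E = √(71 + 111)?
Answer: -211*√182 ≈ -2846.5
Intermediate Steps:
E = √182 ≈ 13.491
c = -116 (c = 16 - 132 = -116)
(c - 95)*E = (-116 - 95)*√182 = -211*√182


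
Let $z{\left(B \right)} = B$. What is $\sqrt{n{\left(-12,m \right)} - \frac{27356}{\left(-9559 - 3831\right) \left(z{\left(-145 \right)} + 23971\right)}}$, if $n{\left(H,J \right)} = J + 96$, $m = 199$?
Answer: $\frac{4 \sqrt{324891540910365}}{4197765} \approx 17.176$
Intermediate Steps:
$n{\left(H,J \right)} = 96 + J$
$\sqrt{n{\left(-12,m \right)} - \frac{27356}{\left(-9559 - 3831\right) \left(z{\left(-145 \right)} + 23971\right)}} = \sqrt{\left(96 + 199\right) - \frac{27356}{\left(-9559 - 3831\right) \left(-145 + 23971\right)}} = \sqrt{295 - \frac{27356}{\left(-13390\right) 23826}} = \sqrt{295 - \frac{27356}{-319030140}} = \sqrt{295 - - \frac{6839}{79757535}} = \sqrt{295 + \frac{6839}{79757535}} = \sqrt{\frac{23528479664}{79757535}} = \frac{4 \sqrt{324891540910365}}{4197765}$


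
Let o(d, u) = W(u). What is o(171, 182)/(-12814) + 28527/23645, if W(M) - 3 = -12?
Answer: 365757783/302987030 ≈ 1.2072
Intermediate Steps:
W(M) = -9 (W(M) = 3 - 12 = -9)
o(d, u) = -9
o(171, 182)/(-12814) + 28527/23645 = -9/(-12814) + 28527/23645 = -9*(-1/12814) + 28527*(1/23645) = 9/12814 + 28527/23645 = 365757783/302987030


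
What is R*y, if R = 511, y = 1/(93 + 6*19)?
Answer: 511/207 ≈ 2.4686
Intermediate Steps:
y = 1/207 (y = 1/(93 + 114) = 1/207 ≈ 0.0048309)
R*y = 511*(1/207) = 511/207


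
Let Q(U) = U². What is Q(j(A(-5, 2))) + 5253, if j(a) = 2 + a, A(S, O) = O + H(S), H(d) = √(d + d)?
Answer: 5259 + 8*I*√10 ≈ 5259.0 + 25.298*I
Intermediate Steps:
H(d) = √2*√d (H(d) = √(2*d) = √2*√d)
A(S, O) = O + √2*√S
Q(j(A(-5, 2))) + 5253 = (2 + (2 + √2*√(-5)))² + 5253 = (2 + (2 + √2*(I*√5)))² + 5253 = (2 + (2 + I*√10))² + 5253 = (4 + I*√10)² + 5253 = 5253 + (4 + I*√10)²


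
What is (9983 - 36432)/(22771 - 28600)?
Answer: 26449/5829 ≈ 4.5375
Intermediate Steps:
(9983 - 36432)/(22771 - 28600) = -26449/(-5829) = -26449*(-1/5829) = 26449/5829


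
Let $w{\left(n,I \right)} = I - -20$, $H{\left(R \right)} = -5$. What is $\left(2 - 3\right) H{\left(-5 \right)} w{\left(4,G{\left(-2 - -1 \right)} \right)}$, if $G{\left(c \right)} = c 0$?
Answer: $100$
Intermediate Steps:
$G{\left(c \right)} = 0$
$w{\left(n,I \right)} = 20 + I$ ($w{\left(n,I \right)} = I + 20 = 20 + I$)
$\left(2 - 3\right) H{\left(-5 \right)} w{\left(4,G{\left(-2 - -1 \right)} \right)} = \left(2 - 3\right) \left(-5\right) \left(20 + 0\right) = \left(-1\right) \left(-5\right) 20 = 5 \cdot 20 = 100$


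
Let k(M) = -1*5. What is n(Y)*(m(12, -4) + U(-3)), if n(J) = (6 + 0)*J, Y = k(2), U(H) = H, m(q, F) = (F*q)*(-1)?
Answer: -1350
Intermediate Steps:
m(q, F) = -F*q
k(M) = -5
Y = -5
n(J) = 6*J
n(Y)*(m(12, -4) + U(-3)) = (6*(-5))*(-1*(-4)*12 - 3) = -30*(48 - 3) = -30*45 = -1350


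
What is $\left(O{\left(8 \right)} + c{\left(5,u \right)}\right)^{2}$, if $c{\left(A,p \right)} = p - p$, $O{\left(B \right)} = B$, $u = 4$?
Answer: $64$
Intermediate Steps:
$c{\left(A,p \right)} = 0$
$\left(O{\left(8 \right)} + c{\left(5,u \right)}\right)^{2} = \left(8 + 0\right)^{2} = 8^{2} = 64$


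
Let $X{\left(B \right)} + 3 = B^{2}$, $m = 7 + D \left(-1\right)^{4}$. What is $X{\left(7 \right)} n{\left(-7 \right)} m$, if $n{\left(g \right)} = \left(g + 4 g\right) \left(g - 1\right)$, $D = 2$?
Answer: $115920$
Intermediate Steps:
$n{\left(g \right)} = 5 g \left(-1 + g\right)$
$m = 9$ ($m = 7 + 2 \left(-1\right)^{4} = 7 + 2 \cdot 1 = 7 + 2 = 9$)
$X{\left(B \right)} = -3 + B^{2}$
$X{\left(7 \right)} n{\left(-7 \right)} m = \left(-3 + 7^{2}\right) 5 \left(-7\right) \left(-1 - 7\right) 9 = \left(-3 + 49\right) 5 \left(-7\right) \left(-8\right) 9 = 46 \cdot 280 \cdot 9 = 12880 \cdot 9 = 115920$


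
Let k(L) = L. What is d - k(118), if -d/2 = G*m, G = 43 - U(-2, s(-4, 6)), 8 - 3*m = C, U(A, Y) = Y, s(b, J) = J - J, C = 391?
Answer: 32584/3 ≈ 10861.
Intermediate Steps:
s(b, J) = 0
m = -383/3 (m = 8/3 - ⅓*391 = 8/3 - 391/3 = -383/3 ≈ -127.67)
G = 43 (G = 43 - 1*0 = 43 + 0 = 43)
d = 32938/3 (d = -86*(-383)/3 = -2*(-16469/3) = 32938/3 ≈ 10979.)
d - k(118) = 32938/3 - 1*118 = 32938/3 - 118 = 32584/3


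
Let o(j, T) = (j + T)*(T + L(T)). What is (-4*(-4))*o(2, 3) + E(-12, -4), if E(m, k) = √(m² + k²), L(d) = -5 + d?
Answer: 80 + 4*√10 ≈ 92.649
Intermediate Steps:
E(m, k) = √(k² + m²)
o(j, T) = (-5 + 2*T)*(T + j) (o(j, T) = (j + T)*(T + (-5 + T)) = (T + j)*(-5 + 2*T) = (-5 + 2*T)*(T + j))
(-4*(-4))*o(2, 3) + E(-12, -4) = (-4*(-4))*(3² + 3*2 + 3*(-5 + 3) + 2*(-5 + 3)) + √((-4)² + (-12)²) = 16*(9 + 6 + 3*(-2) + 2*(-2)) + √(16 + 144) = 16*(9 + 6 - 6 - 4) + √160 = 16*5 + 4*√10 = 80 + 4*√10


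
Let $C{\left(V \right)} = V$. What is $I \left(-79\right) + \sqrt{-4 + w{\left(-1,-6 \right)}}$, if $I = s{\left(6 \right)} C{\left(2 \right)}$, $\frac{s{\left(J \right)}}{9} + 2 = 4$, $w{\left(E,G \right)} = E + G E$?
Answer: $-2843$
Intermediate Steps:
$w{\left(E,G \right)} = E + E G$
$s{\left(J \right)} = 18$ ($s{\left(J \right)} = -18 + 9 \cdot 4 = -18 + 36 = 18$)
$I = 36$ ($I = 18 \cdot 2 = 36$)
$I \left(-79\right) + \sqrt{-4 + w{\left(-1,-6 \right)}} = 36 \left(-79\right) + \sqrt{-4 - \left(1 - 6\right)} = -2844 + \sqrt{-4 - -5} = -2844 + \sqrt{-4 + 5} = -2844 + \sqrt{1} = -2844 + 1 = -2843$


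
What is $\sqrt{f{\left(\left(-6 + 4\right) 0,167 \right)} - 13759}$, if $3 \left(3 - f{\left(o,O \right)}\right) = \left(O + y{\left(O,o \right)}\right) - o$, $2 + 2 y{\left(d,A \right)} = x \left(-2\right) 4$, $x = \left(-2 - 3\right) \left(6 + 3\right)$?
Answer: $\frac{i \sqrt{124842}}{3} \approx 117.78 i$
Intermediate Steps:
$x = -45$ ($x = \left(-5\right) 9 = -45$)
$y{\left(d,A \right)} = 179$ ($y{\left(d,A \right)} = -1 + \frac{\left(-45\right) \left(-2\right) 4}{2} = -1 + \frac{90 \cdot 4}{2} = -1 + \frac{1}{2} \cdot 360 = -1 + 180 = 179$)
$f{\left(o,O \right)} = - \frac{170}{3} - \frac{O}{3} + \frac{o}{3}$ ($f{\left(o,O \right)} = 3 - \frac{\left(O + 179\right) - o}{3} = 3 - \frac{\left(179 + O\right) - o}{3} = 3 - \frac{179 + O - o}{3} = 3 - \left(\frac{179}{3} - \frac{o}{3} + \frac{O}{3}\right) = - \frac{170}{3} - \frac{O}{3} + \frac{o}{3}$)
$\sqrt{f{\left(\left(-6 + 4\right) 0,167 \right)} - 13759} = \sqrt{\left(- \frac{170}{3} - \frac{167}{3} + \frac{\left(-6 + 4\right) 0}{3}\right) - 13759} = \sqrt{\left(- \frac{170}{3} - \frac{167}{3} + \frac{\left(-2\right) 0}{3}\right) - 13759} = \sqrt{\left(- \frac{170}{3} - \frac{167}{3} + \frac{1}{3} \cdot 0\right) - 13759} = \sqrt{\left(- \frac{170}{3} - \frac{167}{3} + 0\right) - 13759} = \sqrt{- \frac{337}{3} - 13759} = \sqrt{- \frac{41614}{3}} = \frac{i \sqrt{124842}}{3}$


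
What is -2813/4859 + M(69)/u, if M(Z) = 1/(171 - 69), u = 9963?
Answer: -2858638879/4937842134 ≈ -0.57893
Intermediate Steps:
M(Z) = 1/102
-2813/4859 + M(69)/u = -2813/4859 + (1/102)/9963 = -2813*1/4859 + (1/102)*(1/9963) = -2813/4859 + 1/1016226 = -2858638879/4937842134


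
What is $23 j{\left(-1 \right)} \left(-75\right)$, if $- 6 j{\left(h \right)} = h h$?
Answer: $\frac{575}{2} \approx 287.5$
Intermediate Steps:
$j{\left(h \right)} = - \frac{h^{2}}{6}$ ($j{\left(h \right)} = - \frac{h h}{6} = - \frac{h^{2}}{6}$)
$23 j{\left(-1 \right)} \left(-75\right) = 23 \left(- \frac{\left(-1\right)^{2}}{6}\right) \left(-75\right) = 23 \left(\left(- \frac{1}{6}\right) 1\right) \left(-75\right) = 23 \left(- \frac{1}{6}\right) \left(-75\right) = \left(- \frac{23}{6}\right) \left(-75\right) = \frac{575}{2}$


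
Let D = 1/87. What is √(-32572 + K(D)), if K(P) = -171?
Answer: I*√32743 ≈ 180.95*I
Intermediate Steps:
D = 1/87 ≈ 0.011494
√(-32572 + K(D)) = √(-32572 - 171) = √(-32743) = I*√32743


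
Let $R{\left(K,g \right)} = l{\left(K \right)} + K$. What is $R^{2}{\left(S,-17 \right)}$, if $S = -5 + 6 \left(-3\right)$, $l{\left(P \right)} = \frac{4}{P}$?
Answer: $\frac{284089}{529} \approx 537.03$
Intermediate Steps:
$S = -23$ ($S = -5 - 18 = -23$)
$R{\left(K,g \right)} = K + \frac{4}{K}$ ($R{\left(K,g \right)} = \frac{4}{K} + K = K + \frac{4}{K}$)
$R^{2}{\left(S,-17 \right)} = \left(-23 + \frac{4}{-23}\right)^{2} = \left(-23 + 4 \left(- \frac{1}{23}\right)\right)^{2} = \left(-23 - \frac{4}{23}\right)^{2} = \left(- \frac{533}{23}\right)^{2} = \frac{284089}{529}$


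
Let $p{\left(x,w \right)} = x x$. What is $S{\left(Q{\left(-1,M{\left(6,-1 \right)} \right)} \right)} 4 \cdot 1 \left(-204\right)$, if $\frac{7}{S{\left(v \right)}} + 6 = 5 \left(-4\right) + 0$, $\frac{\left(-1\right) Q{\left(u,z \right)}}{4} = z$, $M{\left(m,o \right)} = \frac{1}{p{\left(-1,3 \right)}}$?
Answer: $\frac{2856}{13} \approx 219.69$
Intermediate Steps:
$p{\left(x,w \right)} = x^{2}$
$M{\left(m,o \right)} = 1$ ($M{\left(m,o \right)} = \frac{1}{\left(-1\right)^{2}} = 1^{-1} = 1$)
$Q{\left(u,z \right)} = - 4 z$
$S{\left(v \right)} = - \frac{7}{26}$ ($S{\left(v \right)} = \frac{7}{-6 + \left(5 \left(-4\right) + 0\right)} = \frac{7}{-6 + \left(-20 + 0\right)} = \frac{7}{-6 - 20} = \frac{7}{-26} = 7 \left(- \frac{1}{26}\right) = - \frac{7}{26}$)
$S{\left(Q{\left(-1,M{\left(6,-1 \right)} \right)} \right)} 4 \cdot 1 \left(-204\right) = \left(- \frac{7}{26}\right) 4 \cdot 1 \left(-204\right) = \left(- \frac{14}{13}\right) 1 \left(-204\right) = \left(- \frac{14}{13}\right) \left(-204\right) = \frac{2856}{13}$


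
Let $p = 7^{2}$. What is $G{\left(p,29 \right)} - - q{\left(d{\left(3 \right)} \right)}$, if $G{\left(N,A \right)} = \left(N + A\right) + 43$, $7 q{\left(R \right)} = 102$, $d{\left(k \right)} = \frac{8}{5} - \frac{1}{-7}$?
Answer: $\frac{949}{7} \approx 135.57$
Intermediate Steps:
$d{\left(k \right)} = \frac{61}{35}$ ($d{\left(k \right)} = 8 \cdot \frac{1}{5} - - \frac{1}{7} = \frac{8}{5} + \frac{1}{7} = \frac{61}{35}$)
$p = 49$
$q{\left(R \right)} = \frac{102}{7}$ ($q{\left(R \right)} = \frac{1}{7} \cdot 102 = \frac{102}{7}$)
$G{\left(N,A \right)} = 43 + A + N$ ($G{\left(N,A \right)} = \left(A + N\right) + 43 = 43 + A + N$)
$G{\left(p,29 \right)} - - q{\left(d{\left(3 \right)} \right)} = \left(43 + 29 + 49\right) - \left(-1\right) \frac{102}{7} = 121 - - \frac{102}{7} = 121 + \frac{102}{7} = \frac{949}{7}$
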